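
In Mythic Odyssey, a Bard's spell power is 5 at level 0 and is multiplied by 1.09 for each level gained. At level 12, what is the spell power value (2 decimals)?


value = base * growth^level
= 5 * 1.09^12
= 5 * 2.812665
= 14.06

14.06 spell power


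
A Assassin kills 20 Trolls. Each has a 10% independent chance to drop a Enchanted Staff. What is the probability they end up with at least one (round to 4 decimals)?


P(at least one) = 1 - P(none) = 1 - (1-p)^n
p = 10/100 = 0.1
1 - p = 0.9
(1 - p)^20 = 0.9^20 = 0.121577
P(at least one) = 1 - 0.121577 = 0.8784

0.8784


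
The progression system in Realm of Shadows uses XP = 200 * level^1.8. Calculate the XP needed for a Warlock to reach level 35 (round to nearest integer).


XP = 200 * level^1.8
Substitute level = 35:
XP = 200 * 35^1.8
= 200 * 601.6203
= 120324

120324 XP


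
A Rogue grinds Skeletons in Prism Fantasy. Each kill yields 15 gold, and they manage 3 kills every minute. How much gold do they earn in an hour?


Gold per minute = 15 * 3 = 45
Gold per hour = 45 * 60 = 2700

2700 gold/hour


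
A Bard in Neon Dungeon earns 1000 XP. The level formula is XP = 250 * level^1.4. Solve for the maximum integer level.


XP = 250 * level^1.4, so level = (XP / 250)^(1/1.4)
= (1000 / 250)^(1/1.4)
= 4.0^0.7143
= 2.6918
Floor: level = 2

level 2


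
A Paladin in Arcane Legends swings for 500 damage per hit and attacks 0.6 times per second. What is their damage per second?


DPS = damage * attack_speed
= 500 * 0.6
= 300.0

300.0 DPS


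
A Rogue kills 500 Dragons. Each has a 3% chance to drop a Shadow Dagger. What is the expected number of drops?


Expected drops = kills * (drop_rate / 100)
= 500 * (3 / 100)
= 500 * 0.03
= 15.0

15.0 drops


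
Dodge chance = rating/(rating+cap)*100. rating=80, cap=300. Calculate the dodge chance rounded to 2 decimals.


dodge% = 80 / (80 + 300) * 100
= 80 / 380 * 100
= 0.210526 * 100
= 21.05%

21.05%


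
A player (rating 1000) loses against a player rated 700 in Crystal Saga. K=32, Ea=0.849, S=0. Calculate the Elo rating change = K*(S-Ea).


Elo update: delta = K * (S - Ea), where S = 0 (loses)
S - Ea = 0 - 0.849 = -0.849
Rating change = 32 * -0.849
= -27.17

-27.17 rating points


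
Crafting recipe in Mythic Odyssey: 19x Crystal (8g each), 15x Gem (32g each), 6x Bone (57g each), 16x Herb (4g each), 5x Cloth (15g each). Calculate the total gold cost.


Cost breakdown:
  Crystal: 19 * 8 = 152
  Gem: 15 * 32 = 480
  Bone: 6 * 57 = 342
  Herb: 16 * 4 = 64
  Cloth: 5 * 15 = 75
Total = 152 + 480 + 342 + 64 + 75 = 1113

1113 gold


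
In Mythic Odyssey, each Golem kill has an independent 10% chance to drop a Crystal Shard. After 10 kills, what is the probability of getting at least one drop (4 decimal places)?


P(at least one) = 1 - P(none) = 1 - (1-p)^n
p = 10/100 = 0.1
1 - p = 0.9
(1 - p)^10 = 0.9^10 = 0.348678
P(at least one) = 1 - 0.348678 = 0.6513

0.6513


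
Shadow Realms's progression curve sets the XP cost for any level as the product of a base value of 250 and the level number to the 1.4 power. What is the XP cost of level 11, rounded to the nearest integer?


XP = 250 * level^1.4
Substitute level = 11:
XP = 250 * 11^1.4
= 250 * 28.7045
= 7176

7176 XP


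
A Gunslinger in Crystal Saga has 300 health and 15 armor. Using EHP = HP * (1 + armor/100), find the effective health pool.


EHP = 300 * (1 + 15/100)
= 300 * (1 + 0.15)
= 300 * 1.15
= 345.0

345.0 EHP


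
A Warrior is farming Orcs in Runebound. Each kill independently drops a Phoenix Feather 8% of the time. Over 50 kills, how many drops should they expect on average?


Expected drops = kills * (drop_rate / 100)
= 50 * (8 / 100)
= 50 * 0.08
= 4.0

4.0 drops


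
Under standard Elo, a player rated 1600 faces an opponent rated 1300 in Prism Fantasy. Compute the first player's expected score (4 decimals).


Elo expected score: Ea = 1/(1 + 10^((Rb-Ra)/400))
Rb - Ra = 1300 - 1600 = -300
(Rb-Ra)/400 = -300/400 = -0.75
10^-0.75 = 0.177828
Ea = 1/(1 + 0.177828) = 1/1.177828 = 0.8490

0.8490


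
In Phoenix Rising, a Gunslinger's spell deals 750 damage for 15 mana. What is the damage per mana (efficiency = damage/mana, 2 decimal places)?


Efficiency = damage / mana
= 750 / 15
= 50.00

50.00 dmg/mana


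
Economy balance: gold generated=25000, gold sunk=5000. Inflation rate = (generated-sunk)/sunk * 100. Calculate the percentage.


Net gold = 25000 - 5000 = 20000
Inflation rate = net / sunk * 100 = 20000 / 5000 * 100
= 4.0 * 100
= 400.00%

400.00%


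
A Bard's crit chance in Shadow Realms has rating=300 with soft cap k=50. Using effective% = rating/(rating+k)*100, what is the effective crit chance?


effective% = rating / (rating + k) * 100
= 300 / (300 + 50) * 100
= 300 / 350 * 100
= 0.857143 * 100
= 85.71%

85.71%


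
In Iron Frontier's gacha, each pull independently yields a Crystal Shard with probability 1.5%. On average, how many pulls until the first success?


Expected pulls for a geometric distribution = 1/p = 100 / rate%
= 100 / 1.5
= 66.67

66.67 pulls


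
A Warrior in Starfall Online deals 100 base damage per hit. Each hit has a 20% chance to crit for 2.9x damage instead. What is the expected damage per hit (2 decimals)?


E[dmg] = base * (1 + crit_chance * (crit_mult - 1))
cc as decimal = 20/100 = 0.2
cm - 1 = 2.9 - 1 = 1.9
Bonus factor = 0.2 * 1.9 = 0.38
Total multiplier = 1 + 0.38 = 1.38
Expected damage = 100 * 1.38 = 138.00

138.00 damage


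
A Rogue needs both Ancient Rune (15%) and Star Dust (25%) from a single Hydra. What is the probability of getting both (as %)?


For independent events, P(both) = P(A) * P(B)
= 15% * 25%
= 375 / 100 %
= 3.75%

3.75%


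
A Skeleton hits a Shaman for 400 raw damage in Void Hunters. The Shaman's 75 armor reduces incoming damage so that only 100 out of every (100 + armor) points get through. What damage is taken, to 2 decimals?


actual = 400 * 100 / (100 + 75)
= 400 * 100 / 175
= 40000 / 175
= 228.57

228.57 damage


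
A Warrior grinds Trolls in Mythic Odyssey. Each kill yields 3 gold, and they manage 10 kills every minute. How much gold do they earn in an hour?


Gold per minute = 3 * 10 = 30
Gold per hour = 30 * 60 = 1800

1800 gold/hour


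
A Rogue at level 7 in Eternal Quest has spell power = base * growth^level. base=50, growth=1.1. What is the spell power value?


value = base * growth^level
= 50 * 1.1^7
= 50 * 1.948717
= 97.44

97.44 spell power


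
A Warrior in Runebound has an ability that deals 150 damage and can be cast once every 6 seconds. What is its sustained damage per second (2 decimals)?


DPS = damage / cooldown
= 150 / 6
= 25.00

25.00 DPS


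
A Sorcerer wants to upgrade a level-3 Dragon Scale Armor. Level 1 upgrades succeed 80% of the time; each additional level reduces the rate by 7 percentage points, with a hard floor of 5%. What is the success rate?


raw_rate = 80 - 7 * (3 - 1)
= 80 - 7 * 2
= 80 - 14
= 66
Apply floor: max(66, 5) = 66%

66%


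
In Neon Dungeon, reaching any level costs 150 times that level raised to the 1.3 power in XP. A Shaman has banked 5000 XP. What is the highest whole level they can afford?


XP = 150 * level^1.3, so level = (XP / 150)^(1/1.3)
= (5000 / 150)^(1/1.3)
= 33.3333^0.7692
= 14.8404
Floor: level = 14

level 14


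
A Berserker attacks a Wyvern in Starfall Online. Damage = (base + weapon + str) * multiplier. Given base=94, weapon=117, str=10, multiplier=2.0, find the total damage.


Sum base + weapon + str = 94 + 117 + 10 = 221
Multiply by 2.0:
221 * 2.0 = 442.0

442.0 damage


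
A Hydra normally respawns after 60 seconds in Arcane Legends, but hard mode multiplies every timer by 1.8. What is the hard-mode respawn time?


Respawn time = base * multiplier
= 60 * 1.8
= 108.0 seconds

108.0 seconds


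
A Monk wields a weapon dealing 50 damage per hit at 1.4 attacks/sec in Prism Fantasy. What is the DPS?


DPS = damage * attack_speed
= 50 * 1.4
= 70.0

70.0 DPS


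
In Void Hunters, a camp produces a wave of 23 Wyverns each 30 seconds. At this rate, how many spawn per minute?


Spawns per minute = count * (60 / interval)
= 23 * (60 / 30)
= 23 * 2.0
= 46.0

46.0 per minute


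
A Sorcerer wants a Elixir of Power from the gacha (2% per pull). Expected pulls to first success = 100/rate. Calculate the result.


Expected pulls for a geometric distribution = 1/p = 100 / rate%
= 100 / 2
= 50.0

50.0 pulls


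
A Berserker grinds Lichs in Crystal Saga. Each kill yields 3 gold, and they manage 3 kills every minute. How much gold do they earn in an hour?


Gold per minute = 3 * 3 = 9
Gold per hour = 9 * 60 = 540

540 gold/hour


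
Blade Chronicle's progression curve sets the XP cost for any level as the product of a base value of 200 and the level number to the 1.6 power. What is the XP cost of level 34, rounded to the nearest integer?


XP = 200 * level^1.6
Substitute level = 34:
XP = 200 * 34^1.6
= 200 * 282.0761
= 56415

56415 XP


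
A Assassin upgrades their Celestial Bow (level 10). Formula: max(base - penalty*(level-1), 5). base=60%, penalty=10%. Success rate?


raw_rate = 60 - 10 * (10 - 1)
= 60 - 10 * 9
= 60 - 90
= -30
Apply floor: max(-30, 5) = 5%

5%


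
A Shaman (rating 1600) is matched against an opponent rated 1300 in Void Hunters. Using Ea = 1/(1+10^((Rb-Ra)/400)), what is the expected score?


Elo expected score: Ea = 1/(1 + 10^((Rb-Ra)/400))
Rb - Ra = 1300 - 1600 = -300
(Rb-Ra)/400 = -300/400 = -0.75
10^-0.75 = 0.177828
Ea = 1/(1 + 0.177828) = 1/1.177828 = 0.8490

0.8490


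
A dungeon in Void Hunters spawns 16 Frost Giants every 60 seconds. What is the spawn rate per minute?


Spawns per minute = count * (60 / interval)
= 16 * (60 / 60)
= 16 * 1.0
= 16.0

16.0 per minute


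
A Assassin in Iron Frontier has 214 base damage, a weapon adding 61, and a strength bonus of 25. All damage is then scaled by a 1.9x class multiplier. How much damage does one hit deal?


Sum base + weapon + str = 214 + 61 + 25 = 300
Multiply by 1.9:
300 * 1.9 = 570.0

570.0 damage


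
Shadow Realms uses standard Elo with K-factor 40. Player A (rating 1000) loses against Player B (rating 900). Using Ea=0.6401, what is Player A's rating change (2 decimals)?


Elo update: delta = K * (S - Ea), where S = 0 (loses)
S - Ea = 0 - 0.6401 = -0.6401
Rating change = 40 * -0.6401
= -25.60

-25.60 rating points


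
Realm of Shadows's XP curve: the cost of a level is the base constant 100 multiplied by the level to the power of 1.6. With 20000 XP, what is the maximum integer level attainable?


XP = 100 * level^1.6, so level = (XP / 100)^(1/1.6)
= (20000 / 100)^(1/1.6)
= 200.0^0.625
= 27.4248
Floor: level = 27

level 27


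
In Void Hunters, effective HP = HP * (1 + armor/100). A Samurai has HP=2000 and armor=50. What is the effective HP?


EHP = 2000 * (1 + 50/100)
= 2000 * (1 + 0.5)
= 2000 * 1.5
= 3000.0

3000.0 EHP


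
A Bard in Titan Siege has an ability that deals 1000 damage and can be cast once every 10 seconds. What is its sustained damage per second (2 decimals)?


DPS = damage / cooldown
= 1000 / 10
= 100.00

100.00 DPS


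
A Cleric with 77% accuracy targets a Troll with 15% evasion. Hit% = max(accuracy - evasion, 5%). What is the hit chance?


accuracy - evasion = 77 - 15 = 62
Apply floor: max(62, 5) = 62
Hit chance = 62%

62%


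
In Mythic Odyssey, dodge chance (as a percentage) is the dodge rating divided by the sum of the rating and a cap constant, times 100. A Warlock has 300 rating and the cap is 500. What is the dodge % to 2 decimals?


dodge% = 300 / (300 + 500) * 100
= 300 / 800 * 100
= 0.375 * 100
= 37.50%

37.50%


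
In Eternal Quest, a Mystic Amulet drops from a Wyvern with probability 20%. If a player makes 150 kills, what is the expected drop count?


Expected drops = kills * (drop_rate / 100)
= 150 * (20 / 100)
= 150 * 0.2
= 30.0

30.0 drops


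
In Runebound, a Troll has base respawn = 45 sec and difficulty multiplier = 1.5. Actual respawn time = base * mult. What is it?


Respawn time = base * multiplier
= 45 * 1.5
= 67.5 seconds

67.5 seconds


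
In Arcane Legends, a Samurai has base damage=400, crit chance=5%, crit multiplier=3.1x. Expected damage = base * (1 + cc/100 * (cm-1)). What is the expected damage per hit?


E[dmg] = base * (1 + crit_chance * (crit_mult - 1))
cc as decimal = 5/100 = 0.05
cm - 1 = 3.1 - 1 = 2.1
Bonus factor = 0.05 * 2.1 = 0.105
Total multiplier = 1 + 0.105 = 1.105
Expected damage = 400 * 1.105 = 442.00

442.00 damage


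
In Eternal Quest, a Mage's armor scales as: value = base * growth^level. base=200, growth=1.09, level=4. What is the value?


value = base * growth^level
= 200 * 1.09^4
= 200 * 1.411582
= 282.32

282.32 armor


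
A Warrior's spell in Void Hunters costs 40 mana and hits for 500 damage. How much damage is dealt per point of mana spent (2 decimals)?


Efficiency = damage / mana
= 500 / 40
= 12.50

12.50 dmg/mana


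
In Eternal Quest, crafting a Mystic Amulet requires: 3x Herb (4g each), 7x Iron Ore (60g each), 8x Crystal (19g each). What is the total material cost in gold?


Cost breakdown:
  Herb: 3 * 4 = 12
  Iron Ore: 7 * 60 = 420
  Crystal: 8 * 19 = 152
Total = 12 + 420 + 152 = 584

584 gold


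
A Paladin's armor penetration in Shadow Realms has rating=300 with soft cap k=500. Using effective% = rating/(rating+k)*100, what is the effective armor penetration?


effective% = rating / (rating + k) * 100
= 300 / (300 + 500) * 100
= 300 / 800 * 100
= 0.375 * 100
= 37.50%

37.50%


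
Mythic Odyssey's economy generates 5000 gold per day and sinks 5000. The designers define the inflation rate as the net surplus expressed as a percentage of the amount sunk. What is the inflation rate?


Net gold = 5000 - 5000 = 0
Inflation rate = net / sunk * 100 = 0 / 5000 * 100
= 0.0 * 100
= 0.00%

0.00%


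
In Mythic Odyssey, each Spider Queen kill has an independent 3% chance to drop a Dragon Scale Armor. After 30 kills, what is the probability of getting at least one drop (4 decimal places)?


P(at least one) = 1 - P(none) = 1 - (1-p)^n
p = 3/100 = 0.03
1 - p = 0.97
(1 - p)^30 = 0.97^30 = 0.401007
P(at least one) = 1 - 0.401007 = 0.5990

0.5990


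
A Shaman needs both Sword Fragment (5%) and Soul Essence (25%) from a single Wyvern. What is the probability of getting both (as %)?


For independent events, P(both) = P(A) * P(B)
= 5% * 25%
= 125 / 100 %
= 1.25%

1.25%


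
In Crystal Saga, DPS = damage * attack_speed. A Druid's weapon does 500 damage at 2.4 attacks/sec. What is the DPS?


DPS = damage * attack_speed
= 500 * 2.4
= 1200.0

1200.0 DPS


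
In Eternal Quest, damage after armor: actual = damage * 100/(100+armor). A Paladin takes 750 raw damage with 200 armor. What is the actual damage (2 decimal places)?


actual = 750 * 100 / (100 + 200)
= 750 * 100 / 300
= 75000 / 300
= 250.00

250.00 damage


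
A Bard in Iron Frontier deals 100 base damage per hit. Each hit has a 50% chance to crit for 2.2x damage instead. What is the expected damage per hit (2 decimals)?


E[dmg] = base * (1 + crit_chance * (crit_mult - 1))
cc as decimal = 50/100 = 0.5
cm - 1 = 2.2 - 1 = 1.2
Bonus factor = 0.5 * 1.2 = 0.6
Total multiplier = 1 + 0.6 = 1.6
Expected damage = 100 * 1.6 = 160.00

160.00 damage


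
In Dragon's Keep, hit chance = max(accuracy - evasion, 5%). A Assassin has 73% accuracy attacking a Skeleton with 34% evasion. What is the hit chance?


accuracy - evasion = 73 - 34 = 39
Apply floor: max(39, 5) = 39
Hit chance = 39%

39%


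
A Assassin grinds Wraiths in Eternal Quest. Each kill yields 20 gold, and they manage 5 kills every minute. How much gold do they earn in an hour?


Gold per minute = 20 * 5 = 100
Gold per hour = 100 * 60 = 6000

6000 gold/hour


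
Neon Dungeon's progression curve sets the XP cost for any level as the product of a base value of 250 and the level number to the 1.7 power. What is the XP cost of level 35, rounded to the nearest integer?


XP = 250 * level^1.7
Substitute level = 35:
XP = 250 * 35^1.7
= 250 * 421.6146
= 105404

105404 XP


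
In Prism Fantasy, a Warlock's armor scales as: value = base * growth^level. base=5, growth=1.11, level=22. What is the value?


value = base * growth^level
= 5 * 1.11^22
= 5 * 9.933574
= 49.67

49.67 armor


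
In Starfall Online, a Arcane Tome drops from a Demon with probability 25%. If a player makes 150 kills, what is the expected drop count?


Expected drops = kills * (drop_rate / 100)
= 150 * (25 / 100)
= 150 * 0.25
= 37.5

37.5 drops


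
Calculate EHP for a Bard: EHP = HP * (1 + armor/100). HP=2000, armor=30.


EHP = 2000 * (1 + 30/100)
= 2000 * (1 + 0.3)
= 2000 * 1.3
= 2600.0

2600.0 EHP


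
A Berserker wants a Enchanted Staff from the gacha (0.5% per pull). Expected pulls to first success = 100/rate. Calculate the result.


Expected pulls for a geometric distribution = 1/p = 100 / rate%
= 100 / 0.5
= 200.0

200.0 pulls


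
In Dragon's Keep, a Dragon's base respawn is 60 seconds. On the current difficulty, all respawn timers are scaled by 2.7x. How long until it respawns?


Respawn time = base * multiplier
= 60 * 2.7
= 162.0 seconds

162.0 seconds


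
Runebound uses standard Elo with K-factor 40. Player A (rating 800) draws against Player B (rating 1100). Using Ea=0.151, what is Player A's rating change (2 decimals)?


Elo update: delta = K * (S - Ea), where S = 0.5 (draws)
S - Ea = 0.5 - 0.151 = 0.349
Rating change = 40 * 0.349
= 13.96

13.96 rating points


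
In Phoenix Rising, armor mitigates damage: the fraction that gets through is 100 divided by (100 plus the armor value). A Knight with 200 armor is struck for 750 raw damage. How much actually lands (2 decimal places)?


actual = 750 * 100 / (100 + 200)
= 750 * 100 / 300
= 75000 / 300
= 250.00

250.00 damage


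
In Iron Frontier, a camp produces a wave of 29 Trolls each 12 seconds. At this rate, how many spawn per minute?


Spawns per minute = count * (60 / interval)
= 29 * (60 / 12)
= 29 * 5.0
= 145.0

145.0 per minute


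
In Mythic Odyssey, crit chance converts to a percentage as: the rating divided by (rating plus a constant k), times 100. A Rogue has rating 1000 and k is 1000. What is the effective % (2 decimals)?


effective% = rating / (rating + k) * 100
= 1000 / (1000 + 1000) * 100
= 1000 / 2000 * 100
= 0.5 * 100
= 50.00%

50.00%


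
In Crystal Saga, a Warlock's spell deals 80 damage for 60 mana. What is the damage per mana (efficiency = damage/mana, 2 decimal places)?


Efficiency = damage / mana
= 80 / 60
= 1.33

1.33 dmg/mana


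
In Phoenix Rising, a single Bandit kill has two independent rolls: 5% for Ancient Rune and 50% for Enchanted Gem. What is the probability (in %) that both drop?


For independent events, P(both) = P(A) * P(B)
= 5% * 50%
= 250 / 100 %
= 2.5%

2.5%


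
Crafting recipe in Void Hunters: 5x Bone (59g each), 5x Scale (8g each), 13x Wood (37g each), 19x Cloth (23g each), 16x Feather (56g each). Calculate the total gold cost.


Cost breakdown:
  Bone: 5 * 59 = 295
  Scale: 5 * 8 = 40
  Wood: 13 * 37 = 481
  Cloth: 19 * 23 = 437
  Feather: 16 * 56 = 896
Total = 295 + 40 + 481 + 437 + 896 = 2149

2149 gold


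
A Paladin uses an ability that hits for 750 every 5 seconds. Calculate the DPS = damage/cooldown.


DPS = damage / cooldown
= 750 / 5
= 150.00

150.00 DPS


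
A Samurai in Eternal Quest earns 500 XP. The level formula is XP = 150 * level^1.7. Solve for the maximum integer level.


XP = 150 * level^1.7, so level = (XP / 150)^(1/1.7)
= (500 / 150)^(1/1.7)
= 3.3333^0.5882
= 2.0304
Floor: level = 2

level 2


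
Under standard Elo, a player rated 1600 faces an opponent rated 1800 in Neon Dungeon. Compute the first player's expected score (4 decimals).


Elo expected score: Ea = 1/(1 + 10^((Rb-Ra)/400))
Rb - Ra = 1800 - 1600 = 200
(Rb-Ra)/400 = 200/400 = 0.5
10^0.5 = 3.162278
Ea = 1/(1 + 3.162278) = 1/4.162278 = 0.2403

0.2403


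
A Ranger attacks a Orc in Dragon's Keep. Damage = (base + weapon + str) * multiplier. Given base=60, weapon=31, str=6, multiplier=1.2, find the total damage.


Sum base + weapon + str = 60 + 31 + 6 = 97
Multiply by 1.2:
97 * 1.2 = 116.4

116.4 damage


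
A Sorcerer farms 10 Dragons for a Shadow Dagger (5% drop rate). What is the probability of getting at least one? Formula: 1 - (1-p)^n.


P(at least one) = 1 - P(none) = 1 - (1-p)^n
p = 5/100 = 0.05
1 - p = 0.95
(1 - p)^10 = 0.95^10 = 0.598737
P(at least one) = 1 - 0.598737 = 0.4013

0.4013


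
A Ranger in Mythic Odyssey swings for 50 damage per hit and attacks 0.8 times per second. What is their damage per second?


DPS = damage * attack_speed
= 50 * 0.8
= 40.0

40.0 DPS


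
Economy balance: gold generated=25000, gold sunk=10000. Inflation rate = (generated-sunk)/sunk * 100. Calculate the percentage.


Net gold = 25000 - 10000 = 15000
Inflation rate = net / sunk * 100 = 15000 / 10000 * 100
= 1.5 * 100
= 150.00%

150.00%


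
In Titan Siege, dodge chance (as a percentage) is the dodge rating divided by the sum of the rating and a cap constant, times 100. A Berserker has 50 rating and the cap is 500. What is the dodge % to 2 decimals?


dodge% = 50 / (50 + 500) * 100
= 50 / 550 * 100
= 0.090909 * 100
= 9.09%

9.09%


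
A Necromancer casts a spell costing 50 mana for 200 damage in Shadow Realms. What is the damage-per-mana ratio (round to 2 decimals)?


Efficiency = damage / mana
= 200 / 50
= 4.00

4.00 dmg/mana


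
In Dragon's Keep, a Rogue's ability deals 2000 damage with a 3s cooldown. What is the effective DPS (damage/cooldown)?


DPS = damage / cooldown
= 2000 / 3
= 666.67

666.67 DPS


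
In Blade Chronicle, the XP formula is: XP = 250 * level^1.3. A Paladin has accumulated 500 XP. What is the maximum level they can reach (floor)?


XP = 250 * level^1.3, so level = (XP / 250)^(1/1.3)
= (500 / 250)^(1/1.3)
= 2.0^0.7692
= 1.7044
Floor: level = 1

level 1


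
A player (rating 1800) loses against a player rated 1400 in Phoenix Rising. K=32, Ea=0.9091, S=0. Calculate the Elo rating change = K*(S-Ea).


Elo update: delta = K * (S - Ea), where S = 0 (loses)
S - Ea = 0 - 0.9091 = -0.9091
Rating change = 32 * -0.9091
= -29.09

-29.09 rating points


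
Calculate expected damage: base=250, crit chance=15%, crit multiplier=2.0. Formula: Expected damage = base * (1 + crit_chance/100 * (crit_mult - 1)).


E[dmg] = base * (1 + crit_chance * (crit_mult - 1))
cc as decimal = 15/100 = 0.15
cm - 1 = 2.0 - 1 = 1.0
Bonus factor = 0.15 * 1.0 = 0.15
Total multiplier = 1 + 0.15 = 1.15
Expected damage = 250 * 1.15 = 287.50

287.50 damage


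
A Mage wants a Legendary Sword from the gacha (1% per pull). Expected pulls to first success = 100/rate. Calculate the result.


Expected pulls for a geometric distribution = 1/p = 100 / rate%
= 100 / 1
= 100.0

100.0 pulls


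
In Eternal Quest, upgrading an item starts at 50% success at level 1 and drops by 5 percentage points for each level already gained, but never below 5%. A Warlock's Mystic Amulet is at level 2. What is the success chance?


raw_rate = 50 - 5 * (2 - 1)
= 50 - 5 * 1
= 50 - 5
= 45
Apply floor: max(45, 5) = 45%

45%


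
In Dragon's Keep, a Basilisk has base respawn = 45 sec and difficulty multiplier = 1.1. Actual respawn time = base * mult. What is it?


Respawn time = base * multiplier
= 45 * 1.1
= 49.5 seconds

49.5 seconds


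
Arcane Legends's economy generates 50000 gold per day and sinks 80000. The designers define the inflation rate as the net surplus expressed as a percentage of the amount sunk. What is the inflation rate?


Net gold = 50000 - 80000 = -30000
Inflation rate = net / sunk * 100 = -30000 / 80000 * 100
= -0.375 * 100
= -37.50%

-37.50%


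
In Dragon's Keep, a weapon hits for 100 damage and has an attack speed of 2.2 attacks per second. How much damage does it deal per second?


DPS = damage * attack_speed
= 100 * 2.2
= 220.0

220.0 DPS


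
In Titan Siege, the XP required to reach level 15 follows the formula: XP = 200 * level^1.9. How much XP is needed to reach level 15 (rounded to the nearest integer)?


XP = 200 * level^1.9
Substitute level = 15:
XP = 200 * 15^1.9
= 200 * 171.6222
= 34324

34324 XP


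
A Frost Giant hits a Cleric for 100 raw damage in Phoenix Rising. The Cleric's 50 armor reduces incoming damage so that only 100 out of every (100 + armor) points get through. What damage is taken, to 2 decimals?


actual = 100 * 100 / (100 + 50)
= 100 * 100 / 150
= 10000 / 150
= 66.67

66.67 damage


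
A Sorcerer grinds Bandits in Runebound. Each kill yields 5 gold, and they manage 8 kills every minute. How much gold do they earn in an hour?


Gold per minute = 5 * 8 = 40
Gold per hour = 40 * 60 = 2400

2400 gold/hour


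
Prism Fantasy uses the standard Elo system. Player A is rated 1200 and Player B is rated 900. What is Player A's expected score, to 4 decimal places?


Elo expected score: Ea = 1/(1 + 10^((Rb-Ra)/400))
Rb - Ra = 900 - 1200 = -300
(Rb-Ra)/400 = -300/400 = -0.75
10^-0.75 = 0.177828
Ea = 1/(1 + 0.177828) = 1/1.177828 = 0.8490

0.8490


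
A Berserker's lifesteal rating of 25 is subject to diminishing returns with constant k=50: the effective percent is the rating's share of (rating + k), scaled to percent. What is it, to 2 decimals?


effective% = rating / (rating + k) * 100
= 25 / (25 + 50) * 100
= 25 / 75 * 100
= 0.333333 * 100
= 33.33%

33.33%


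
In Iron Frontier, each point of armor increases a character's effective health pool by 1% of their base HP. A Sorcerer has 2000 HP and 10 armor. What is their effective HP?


EHP = 2000 * (1 + 10/100)
= 2000 * (1 + 0.1)
= 2000 * 1.1
= 2200.0

2200.0 EHP


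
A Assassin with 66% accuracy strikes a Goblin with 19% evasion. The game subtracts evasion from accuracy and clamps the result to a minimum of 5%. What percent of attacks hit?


accuracy - evasion = 66 - 19 = 47
Apply floor: max(47, 5) = 47
Hit chance = 47%

47%


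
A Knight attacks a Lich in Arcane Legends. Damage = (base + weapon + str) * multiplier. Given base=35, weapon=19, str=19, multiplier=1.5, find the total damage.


Sum base + weapon + str = 35 + 19 + 19 = 73
Multiply by 1.5:
73 * 1.5 = 109.5

109.5 damage


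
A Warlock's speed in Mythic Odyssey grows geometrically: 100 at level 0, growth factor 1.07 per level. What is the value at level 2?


value = base * growth^level
= 100 * 1.07^2
= 100 * 1.1449
= 114.49

114.49 speed


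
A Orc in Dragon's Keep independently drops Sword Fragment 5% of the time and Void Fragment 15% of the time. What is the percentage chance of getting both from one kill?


For independent events, P(both) = P(A) * P(B)
= 5% * 15%
= 75 / 100 %
= 0.75%

0.75%


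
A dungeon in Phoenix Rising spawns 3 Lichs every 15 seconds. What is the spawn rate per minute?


Spawns per minute = count * (60 / interval)
= 3 * (60 / 15)
= 3 * 4.0
= 12.0

12.0 per minute


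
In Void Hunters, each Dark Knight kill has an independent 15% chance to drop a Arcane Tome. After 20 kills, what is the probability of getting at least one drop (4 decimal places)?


P(at least one) = 1 - P(none) = 1 - (1-p)^n
p = 15/100 = 0.15
1 - p = 0.85
(1 - p)^20 = 0.85^20 = 0.038760
P(at least one) = 1 - 0.038760 = 0.9612

0.9612


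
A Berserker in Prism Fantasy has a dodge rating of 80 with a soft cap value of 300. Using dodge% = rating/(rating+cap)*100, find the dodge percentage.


dodge% = 80 / (80 + 300) * 100
= 80 / 380 * 100
= 0.210526 * 100
= 21.05%

21.05%


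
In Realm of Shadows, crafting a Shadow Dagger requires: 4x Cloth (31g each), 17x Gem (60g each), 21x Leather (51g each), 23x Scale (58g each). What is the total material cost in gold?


Cost breakdown:
  Cloth: 4 * 31 = 124
  Gem: 17 * 60 = 1020
  Leather: 21 * 51 = 1071
  Scale: 23 * 58 = 1334
Total = 124 + 1020 + 1071 + 1334 = 3549

3549 gold


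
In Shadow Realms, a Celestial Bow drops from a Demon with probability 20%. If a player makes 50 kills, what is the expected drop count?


Expected drops = kills * (drop_rate / 100)
= 50 * (20 / 100)
= 50 * 0.2
= 10.0

10.0 drops


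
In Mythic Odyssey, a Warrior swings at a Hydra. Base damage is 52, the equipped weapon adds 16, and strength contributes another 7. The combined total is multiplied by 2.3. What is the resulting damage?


Sum base + weapon + str = 52 + 16 + 7 = 75
Multiply by 2.3:
75 * 2.3 = 172.5

172.5 damage


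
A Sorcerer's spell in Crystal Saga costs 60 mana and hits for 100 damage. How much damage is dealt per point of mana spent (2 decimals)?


Efficiency = damage / mana
= 100 / 60
= 1.67

1.67 dmg/mana


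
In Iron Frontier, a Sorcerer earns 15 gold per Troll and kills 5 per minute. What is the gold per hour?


Gold per minute = 15 * 5 = 75
Gold per hour = 75 * 60 = 4500

4500 gold/hour


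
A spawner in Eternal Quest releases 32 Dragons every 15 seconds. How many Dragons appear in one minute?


Spawns per minute = count * (60 / interval)
= 32 * (60 / 15)
= 32 * 4.0
= 128.0

128.0 per minute


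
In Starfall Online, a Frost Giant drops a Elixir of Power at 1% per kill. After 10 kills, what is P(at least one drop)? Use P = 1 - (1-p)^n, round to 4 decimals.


P(at least one) = 1 - P(none) = 1 - (1-p)^n
p = 1/100 = 0.01
1 - p = 0.99
(1 - p)^10 = 0.99^10 = 0.904382
P(at least one) = 1 - 0.904382 = 0.0956

0.0956


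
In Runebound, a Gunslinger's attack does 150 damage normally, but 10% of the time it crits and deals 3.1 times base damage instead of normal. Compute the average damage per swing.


E[dmg] = base * (1 + crit_chance * (crit_mult - 1))
cc as decimal = 10/100 = 0.1
cm - 1 = 3.1 - 1 = 2.1
Bonus factor = 0.1 * 2.1 = 0.21
Total multiplier = 1 + 0.21 = 1.21
Expected damage = 150 * 1.21 = 181.50

181.50 damage


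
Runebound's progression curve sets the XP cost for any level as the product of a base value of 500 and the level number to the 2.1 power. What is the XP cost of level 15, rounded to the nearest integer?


XP = 500 * level^2.1
Substitute level = 15:
XP = 500 * 15^2.1
= 500 * 294.9794
= 147490

147490 XP


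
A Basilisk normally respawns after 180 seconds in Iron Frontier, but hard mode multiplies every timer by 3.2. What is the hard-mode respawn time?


Respawn time = base * multiplier
= 180 * 3.2
= 576.0 seconds

576.0 seconds


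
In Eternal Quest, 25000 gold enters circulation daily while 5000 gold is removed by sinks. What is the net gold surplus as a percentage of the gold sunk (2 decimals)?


Net gold = 25000 - 5000 = 20000
Inflation rate = net / sunk * 100 = 20000 / 5000 * 100
= 4.0 * 100
= 400.00%

400.00%


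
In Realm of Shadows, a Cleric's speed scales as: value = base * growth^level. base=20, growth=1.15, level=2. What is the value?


value = base * growth^level
= 20 * 1.15^2
= 20 * 1.3225
= 26.45

26.45 speed


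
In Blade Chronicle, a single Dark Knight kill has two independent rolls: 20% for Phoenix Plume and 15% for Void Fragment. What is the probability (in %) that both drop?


For independent events, P(both) = P(A) * P(B)
= 20% * 15%
= 300 / 100 %
= 3.0%

3.0%


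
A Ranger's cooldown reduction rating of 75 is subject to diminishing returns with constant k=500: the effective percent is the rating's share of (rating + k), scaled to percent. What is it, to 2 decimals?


effective% = rating / (rating + k) * 100
= 75 / (75 + 500) * 100
= 75 / 575 * 100
= 0.130435 * 100
= 13.04%

13.04%


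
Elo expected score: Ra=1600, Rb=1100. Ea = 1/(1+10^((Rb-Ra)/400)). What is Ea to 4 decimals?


Elo expected score: Ea = 1/(1 + 10^((Rb-Ra)/400))
Rb - Ra = 1100 - 1600 = -500
(Rb-Ra)/400 = -500/400 = -1.25
10^-1.25 = 0.056234
Ea = 1/(1 + 0.056234) = 1/1.056234 = 0.9468

0.9468


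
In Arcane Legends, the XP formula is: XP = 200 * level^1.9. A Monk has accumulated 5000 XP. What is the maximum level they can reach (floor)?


XP = 200 * level^1.9, so level = (XP / 200)^(1/1.9)
= (5000 / 200)^(1/1.9)
= 25.0^0.5263
= 5.442
Floor: level = 5

level 5


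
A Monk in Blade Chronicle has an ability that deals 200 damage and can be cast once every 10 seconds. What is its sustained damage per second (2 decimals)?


DPS = damage / cooldown
= 200 / 10
= 20.00

20.00 DPS


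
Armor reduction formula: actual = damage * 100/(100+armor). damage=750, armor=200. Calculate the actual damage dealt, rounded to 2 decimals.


actual = 750 * 100 / (100 + 200)
= 750 * 100 / 300
= 75000 / 300
= 250.00

250.00 damage


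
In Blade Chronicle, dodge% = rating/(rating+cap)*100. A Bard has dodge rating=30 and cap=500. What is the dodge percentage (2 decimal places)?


dodge% = 30 / (30 + 500) * 100
= 30 / 530 * 100
= 0.056604 * 100
= 5.66%

5.66%


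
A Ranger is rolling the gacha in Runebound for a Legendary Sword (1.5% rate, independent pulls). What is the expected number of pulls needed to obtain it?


Expected pulls for a geometric distribution = 1/p = 100 / rate%
= 100 / 1.5
= 66.67

66.67 pulls


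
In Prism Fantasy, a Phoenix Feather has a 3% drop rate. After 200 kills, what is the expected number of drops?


Expected drops = kills * (drop_rate / 100)
= 200 * (3 / 100)
= 200 * 0.03
= 6.0

6.0 drops


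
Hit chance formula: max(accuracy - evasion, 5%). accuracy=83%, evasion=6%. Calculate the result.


accuracy - evasion = 83 - 6 = 77
Apply floor: max(77, 5) = 77
Hit chance = 77%

77%


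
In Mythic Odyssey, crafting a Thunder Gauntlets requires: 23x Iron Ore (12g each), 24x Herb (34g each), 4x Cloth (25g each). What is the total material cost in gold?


Cost breakdown:
  Iron Ore: 23 * 12 = 276
  Herb: 24 * 34 = 816
  Cloth: 4 * 25 = 100
Total = 276 + 816 + 100 = 1192

1192 gold


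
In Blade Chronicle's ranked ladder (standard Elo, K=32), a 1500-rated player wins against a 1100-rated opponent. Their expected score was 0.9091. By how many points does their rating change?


Elo update: delta = K * (S - Ea), where S = 1 (wins)
S - Ea = 1 - 0.9091 = 0.0909
Rating change = 32 * 0.0909
= 2.91

2.91 rating points


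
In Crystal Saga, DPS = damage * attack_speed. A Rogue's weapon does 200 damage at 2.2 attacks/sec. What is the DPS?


DPS = damage * attack_speed
= 200 * 2.2
= 440.0

440.0 DPS


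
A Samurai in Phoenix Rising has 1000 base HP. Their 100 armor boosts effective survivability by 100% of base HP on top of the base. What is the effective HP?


EHP = 1000 * (1 + 100/100)
= 1000 * (1 + 1.0)
= 1000 * 2.0
= 2000.0

2000.0 EHP


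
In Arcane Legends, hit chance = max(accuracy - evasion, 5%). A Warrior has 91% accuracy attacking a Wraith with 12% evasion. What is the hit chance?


accuracy - evasion = 91 - 12 = 79
Apply floor: max(79, 5) = 79
Hit chance = 79%

79%


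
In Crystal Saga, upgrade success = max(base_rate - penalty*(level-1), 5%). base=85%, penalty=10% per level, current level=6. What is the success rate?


raw_rate = 85 - 10 * (6 - 1)
= 85 - 10 * 5
= 85 - 50
= 35
Apply floor: max(35, 5) = 35%

35%


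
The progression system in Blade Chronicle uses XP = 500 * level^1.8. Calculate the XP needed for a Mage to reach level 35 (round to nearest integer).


XP = 500 * level^1.8
Substitute level = 35:
XP = 500 * 35^1.8
= 500 * 601.6203
= 300810

300810 XP


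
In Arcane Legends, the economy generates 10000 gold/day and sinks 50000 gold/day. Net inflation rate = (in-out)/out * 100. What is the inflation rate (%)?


Net gold = 10000 - 50000 = -40000
Inflation rate = net / sunk * 100 = -40000 / 50000 * 100
= -0.8 * 100
= -80.00%

-80.00%


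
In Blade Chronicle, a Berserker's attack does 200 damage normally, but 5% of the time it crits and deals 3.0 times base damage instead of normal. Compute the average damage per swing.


E[dmg] = base * (1 + crit_chance * (crit_mult - 1))
cc as decimal = 5/100 = 0.05
cm - 1 = 3.0 - 1 = 2.0
Bonus factor = 0.05 * 2.0 = 0.1
Total multiplier = 1 + 0.1 = 1.1
Expected damage = 200 * 1.1 = 220.00

220.00 damage


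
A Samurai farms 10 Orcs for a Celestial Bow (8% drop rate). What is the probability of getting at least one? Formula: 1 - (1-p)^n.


P(at least one) = 1 - P(none) = 1 - (1-p)^n
p = 8/100 = 0.08
1 - p = 0.92
(1 - p)^10 = 0.92^10 = 0.434388
P(at least one) = 1 - 0.434388 = 0.5656

0.5656


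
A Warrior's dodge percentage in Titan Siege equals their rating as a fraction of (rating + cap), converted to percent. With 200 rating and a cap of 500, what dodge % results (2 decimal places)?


dodge% = 200 / (200 + 500) * 100
= 200 / 700 * 100
= 0.285714 * 100
= 28.57%

28.57%


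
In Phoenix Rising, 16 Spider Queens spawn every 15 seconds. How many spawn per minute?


Spawns per minute = count * (60 / interval)
= 16 * (60 / 15)
= 16 * 4.0
= 64.0

64.0 per minute


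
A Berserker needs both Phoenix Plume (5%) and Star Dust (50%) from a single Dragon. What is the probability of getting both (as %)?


For independent events, P(both) = P(A) * P(B)
= 5% * 50%
= 250 / 100 %
= 2.5%

2.5%


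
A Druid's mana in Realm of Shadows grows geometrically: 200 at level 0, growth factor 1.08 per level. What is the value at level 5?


value = base * growth^level
= 200 * 1.08^5
= 200 * 1.469328
= 293.87

293.87 mana


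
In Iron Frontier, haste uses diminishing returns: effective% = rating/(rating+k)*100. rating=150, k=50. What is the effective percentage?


effective% = rating / (rating + k) * 100
= 150 / (150 + 50) * 100
= 150 / 200 * 100
= 0.75 * 100
= 75.00%

75.00%


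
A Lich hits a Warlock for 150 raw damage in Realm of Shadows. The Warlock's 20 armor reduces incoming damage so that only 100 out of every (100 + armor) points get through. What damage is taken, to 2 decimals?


actual = 150 * 100 / (100 + 20)
= 150 * 100 / 120
= 15000 / 120
= 125.00

125.00 damage


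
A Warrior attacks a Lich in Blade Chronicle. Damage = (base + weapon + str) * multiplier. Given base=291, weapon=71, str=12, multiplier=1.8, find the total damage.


Sum base + weapon + str = 291 + 71 + 12 = 374
Multiply by 1.8:
374 * 1.8 = 673.2

673.2 damage


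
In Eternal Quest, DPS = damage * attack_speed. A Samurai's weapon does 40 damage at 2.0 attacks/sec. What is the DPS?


DPS = damage * attack_speed
= 40 * 2.0
= 80.0

80.0 DPS


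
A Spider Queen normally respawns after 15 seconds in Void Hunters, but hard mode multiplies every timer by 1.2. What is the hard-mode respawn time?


Respawn time = base * multiplier
= 15 * 1.2
= 18.0 seconds

18.0 seconds


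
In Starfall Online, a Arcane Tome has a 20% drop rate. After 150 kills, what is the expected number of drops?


Expected drops = kills * (drop_rate / 100)
= 150 * (20 / 100)
= 150 * 0.2
= 30.0

30.0 drops


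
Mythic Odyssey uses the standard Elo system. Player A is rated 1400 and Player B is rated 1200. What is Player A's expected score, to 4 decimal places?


Elo expected score: Ea = 1/(1 + 10^((Rb-Ra)/400))
Rb - Ra = 1200 - 1400 = -200
(Rb-Ra)/400 = -200/400 = -0.5
10^-0.5 = 0.316228
Ea = 1/(1 + 0.316228) = 1/1.316228 = 0.7597

0.7597


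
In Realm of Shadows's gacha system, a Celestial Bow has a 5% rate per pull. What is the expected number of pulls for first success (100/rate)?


Expected pulls for a geometric distribution = 1/p = 100 / rate%
= 100 / 5
= 20.0

20.0 pulls


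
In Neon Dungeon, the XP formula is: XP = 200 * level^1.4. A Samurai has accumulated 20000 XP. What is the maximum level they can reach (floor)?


XP = 200 * level^1.4, so level = (XP / 200)^(1/1.4)
= (20000 / 200)^(1/1.4)
= 100.0^0.7143
= 26.827
Floor: level = 26

level 26


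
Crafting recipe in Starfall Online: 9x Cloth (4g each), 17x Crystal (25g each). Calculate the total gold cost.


Cost breakdown:
  Cloth: 9 * 4 = 36
  Crystal: 17 * 25 = 425
Total = 36 + 425 = 461

461 gold
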